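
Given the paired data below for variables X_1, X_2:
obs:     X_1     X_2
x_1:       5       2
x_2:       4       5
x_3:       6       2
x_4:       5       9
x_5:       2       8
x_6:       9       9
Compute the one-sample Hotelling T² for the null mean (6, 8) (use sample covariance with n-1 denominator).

Step 1 — sample mean vector:
  mean(X_1) = (5 + 4 + 6 + 5 + 2 + 9) / 6 = 31/6 = 5.1667
  mean(X_2) = (2 + 5 + 2 + 9 + 8 + 9) / 6 = 35/6 = 5.8333
  x̄ = (5.1667, 5.8333),  deviation x̄ - mu_0 = (5.1667, 5.8333) - (6, 8) = (-0.8333, -2.1667).

Step 2 — sample covariance matrix, S[i,j] = (1/(n-1)) · Σ_k (x_{k,i} - mean_i) · (x_{k,j} - mean_j), divisor n-1 = 5:
  S[X_1,X_1] = ((-0.1667)·(-0.1667) + (-1.1667)·(-1.1667) + (0.8333)·(0.8333) + (-0.1667)·(-0.1667) + (-3.1667)·(-3.1667) + (3.8333)·(3.8333)) / 5 = 26.8333/5 = 5.3667
  S[X_1,X_2] = ((-0.1667)·(-3.8333) + (-1.1667)·(-0.8333) + (0.8333)·(-3.8333) + (-0.1667)·(3.1667) + (-3.1667)·(2.1667) + (3.8333)·(3.1667)) / 5 = 3.1667/5 = 0.6333
  S[X_2,X_2] = ((-3.8333)·(-3.8333) + (-0.8333)·(-0.8333) + (-3.8333)·(-3.8333) + (3.1667)·(3.1667) + (2.1667)·(2.1667) + (3.1667)·(3.1667)) / 5 = 54.8333/5 = 10.9667
  S = [[5.3667, 0.6333],
 [0.6333, 10.9667]].

Step 3 — invert S. det(S) = 5.3667·10.9667 - (0.6333)² = 58.4533.
  S^{-1} = (1/det) · [[d, -b], [-b, a]] = [[0.1876, -0.0108],
 [-0.0108, 0.0918]].

Step 4 — quadratic form (x̄ - mu_0)^T · S^{-1} · (x̄ - mu_0):
  S^{-1} · (x̄ - mu_0) = (-0.1329, -0.1899),
  (x̄ - mu_0)^T · [...] = (-0.8333)·(-0.1329) + (-2.1667)·(-0.1899) = 0.5222.

Step 5 — scale by n: T² = 6 · 0.5222 = 3.133.

T² ≈ 3.133


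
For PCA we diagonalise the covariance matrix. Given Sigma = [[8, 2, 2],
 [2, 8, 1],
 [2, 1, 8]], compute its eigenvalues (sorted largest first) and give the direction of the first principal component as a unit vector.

Step 1 — characteristic polynomial p(λ) = det(λI - Sigma) = λ³ - tr·λ² + c_1·λ - det, where tr = trace, c_1 = sum of the principal 2×2 minors, det = det(Sigma):
  tr = 8 + 8 + 8 = 24,
  c_1 = (8·8 - (2)²) + (8·8 - (2)²) + (8·8 - (1)²) = 60 + 60 + 63 = 183,
  det = 8·(8·8 - (1)²) - (2)·((2)·8 - (1)·(2)) + (2)·((2)·(1) - 8·(2)) = 8·(63) - (2)·(14) + (2)·(-14) = 448.
  So p(λ) = λ³ - 24λ² + 183λ - 448.
Step 2 — look for an integer root (rational root theorem: any rational root is an integer divisor of 448). Testing λ = 7:
  p(7) = 343 - 1176 + 1281 - 448 = 0  ✓
  Dividing out (λ - 7): p(λ) = (λ - 7)(λ² - 17λ + 64).
Step 3 — remaining eigenvalues from the quadratic λ² - 17λ + 64 = 0:
  Δ = 17² - 4·64 = 289 - 256 = 33,  λ = (17 ± √33)/2 = (17 ± 5.7446)/2 ≈ 11.3723 or 5.6277.
  Sorted: λ_1 = 11.3723,  λ_2 = 7,  λ_3 = 5.6277  (check: sum = 24 = tr ✓).

Step 4 — unit eigenvector for λ_1 ≈ 11.3723: v spans the null space of (Sigma - λ_1 I), whose rows are
  r_1 = (-3.3723, 2, 2),  r_2 = (2, -3.3723, 1),  r_3 = (2, 1, -3.3723).
  v is orthogonal to every row, so take v ∝ r_1 × r_2 = ((2)·(1) - (2)·(-3.3723), (2)·(2) - (-3.3723)·(1), (-3.3723)·(-3.3723) - (2)·(2)) ≈ (8.7446, 7.3723, 7.3723).
  Let u = (8.7446, 7.3723, 7.3723).
  ||u|| = √((8.7446)² + (7.3723)² + (7.3723)²) = √(185.1684) ≈ 13.6077,  v_1 = u/||u|| ≈ (0.6426, 0.5418, 0.5418) (||v_1|| = 1).

λ_1 = 11.3723,  λ_2 = 7,  λ_3 = 5.6277;  v_1 ≈ (0.6426, 0.5418, 0.5418)


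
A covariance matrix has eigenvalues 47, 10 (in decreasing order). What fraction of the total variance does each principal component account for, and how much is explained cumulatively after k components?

Step 1 — total variance = trace(Sigma) = Σ λ_i = 47 + 10 = 57.

Step 2 — fraction explained by component i = λ_i / Σ λ:
  PC1: 47/57 = 0.8246
  PC2: 10/57 = 0.1754

Step 3 — cumulative fraction after k components = (λ_1 + ... + λ_k) / Σ λ:
  k = 1: 47/57 = 0.8246
  k = 2: (47 + 10)/57 = 57/57 = 1

Summary (fraction, with percent):

explained: PC1 0.8246 (82.46%), PC2 0.1754 (17.54%);  cumulative: 0.8246, 1


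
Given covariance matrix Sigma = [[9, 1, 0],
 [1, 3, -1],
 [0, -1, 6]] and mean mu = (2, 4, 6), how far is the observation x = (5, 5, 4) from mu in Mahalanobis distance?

Step 1 — centre the observation: (x - mu) = (3, 1, -2).

Step 2 — invert Sigma (cofactor / det for 3×3, or solve directly):
  Sigma^{-1} = [[0.1156, -0.0408, -0.0068],
 [-0.0408, 0.3673, 0.0612],
 [-0.0068, 0.0612, 0.1769]].

Step 3 — form the quadratic (x - mu)^T · Sigma^{-1} · (x - mu):
  Sigma^{-1} · (x - mu) = (0.3197, 0.1224, -0.3129).
  (x - mu)^T · [Sigma^{-1} · (x - mu)] = (3)·(0.3197) + (1)·(0.1224) + (-2)·(-0.3129) = 1.7075.

Step 4 — take square root: d = √(1.7075) ≈ 1.3067.

d(x, mu) = √(1.7075) ≈ 1.3067


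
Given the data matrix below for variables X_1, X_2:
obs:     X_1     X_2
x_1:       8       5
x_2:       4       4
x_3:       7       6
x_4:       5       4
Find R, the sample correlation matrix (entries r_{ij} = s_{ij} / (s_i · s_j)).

Step 1 — column means:
  mean(X_1) = (8 + 4 + 7 + 5) / 4 = 24/4 = 6
  mean(X_2) = (5 + 4 + 6 + 4) / 4 = 19/4 = 4.75

Step 2 — sample variances and covariances s[i,j] = (1/(n-1)) · Σ_k (x_{k,i} - mean_i) · (x_{k,j} - mean_j), with n-1 = 3:
  s[X_1,X_1] = ((2)·(2) + (-2)·(-2) + (1)·(1) + (-1)·(-1)) / 3 = 10/3 = 3.3333
  s[X_1,X_2] = ((2)·(0.25) + (-2)·(-0.75) + (1)·(1.25) + (-1)·(-0.75)) / 3 = 4/3 = 1.3333
  s[X_2,X_2] = ((0.25)·(0.25) + (-0.75)·(-0.75) + (1.25)·(1.25) + (-0.75)·(-0.75)) / 3 = 2.75/3 = 0.9167
  Sample standard deviations s_i = √(s[i,i]):
  s(X_1) = √(3.3333) = 1.8257
  s(X_2) = √(0.9167) = 0.9574

Step 3 — r_{ij} = s_{ij} / (s_i · s_j):
  r[X_1,X_1] = 1 (diagonal).
  r[X_1,X_2] = 1.3333 / (1.8257 · 0.9574) = 1.3333 / 1.748 = 0.7628
  r[X_2,X_2] = 1 (diagonal).

R is symmetric with unit diagonal. Assembling:

R = [[1, 0.7628],
 [0.7628, 1]]


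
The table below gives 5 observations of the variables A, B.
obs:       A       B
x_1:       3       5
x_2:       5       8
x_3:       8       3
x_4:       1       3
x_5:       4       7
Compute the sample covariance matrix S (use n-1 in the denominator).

Step 1 — column means:
  mean(A) = (3 + 5 + 8 + 1 + 4) / 5 = 21/5 = 4.2
  mean(B) = (5 + 8 + 3 + 3 + 7) / 5 = 26/5 = 5.2

Step 2 — sample covariance S[i,j] = (1/(n-1)) · Σ_k (x_{k,i} - mean_i) · (x_{k,j} - mean_j), with n-1 = 4.
  S[A,A] = ((-1.2)·(-1.2) + (0.8)·(0.8) + (3.8)·(3.8) + (-3.2)·(-3.2) + (-0.2)·(-0.2)) / 4 = 26.8/4 = 6.7
  S[A,B] = ((-1.2)·(-0.2) + (0.8)·(2.8) + (3.8)·(-2.2) + (-3.2)·(-2.2) + (-0.2)·(1.8)) / 4 = 0.8/4 = 0.2
  S[B,B] = ((-0.2)·(-0.2) + (2.8)·(2.8) + (-2.2)·(-2.2) + (-2.2)·(-2.2) + (1.8)·(1.8)) / 4 = 20.8/4 = 5.2

S is symmetric (S[j,i] = S[i,j]). Assembling:

S = [[6.7, 0.2],
 [0.2, 5.2]]


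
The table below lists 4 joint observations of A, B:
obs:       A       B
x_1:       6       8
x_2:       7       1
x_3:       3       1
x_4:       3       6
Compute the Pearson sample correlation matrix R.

Step 1 — column means:
  mean(A) = (6 + 7 + 3 + 3) / 4 = 19/4 = 4.75
  mean(B) = (8 + 1 + 1 + 6) / 4 = 16/4 = 4

Step 2 — sample variances and covariances s[i,j] = (1/(n-1)) · Σ_k (x_{k,i} - mean_i) · (x_{k,j} - mean_j), with n-1 = 3:
  s[A,A] = ((1.25)·(1.25) + (2.25)·(2.25) + (-1.75)·(-1.75) + (-1.75)·(-1.75)) / 3 = 12.75/3 = 4.25
  s[A,B] = ((1.25)·(4) + (2.25)·(-3) + (-1.75)·(-3) + (-1.75)·(2)) / 3 = 0/3 = 0
  s[B,B] = ((4)·(4) + (-3)·(-3) + (-3)·(-3) + (2)·(2)) / 3 = 38/3 = 12.6667
  Sample standard deviations s_i = √(s[i,i]):
  s(A) = √(4.25) = 2.0616
  s(B) = √(12.6667) = 3.559

Step 3 — r_{ij} = s_{ij} / (s_i · s_j):
  r[A,A] = 1 (diagonal).
  r[A,B] = 0 / (2.0616 · 3.559) = 0 / 7.3371 = 0
  r[B,B] = 1 (diagonal).

R is symmetric with unit diagonal. Assembling:

R = [[1, 0],
 [0, 1]]


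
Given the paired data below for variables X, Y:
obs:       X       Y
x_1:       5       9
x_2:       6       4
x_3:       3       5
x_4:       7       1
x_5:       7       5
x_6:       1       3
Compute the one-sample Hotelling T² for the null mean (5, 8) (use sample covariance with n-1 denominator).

Step 1 — sample mean vector:
  mean(X) = (5 + 6 + 3 + 7 + 7 + 1) / 6 = 29/6 = 4.8333
  mean(Y) = (9 + 4 + 5 + 1 + 5 + 3) / 6 = 27/6 = 4.5
  x̄ = (4.8333, 4.5),  deviation x̄ - mu_0 = (4.8333, 4.5) - (5, 8) = (-0.1667, -3.5).

Step 2 — sample covariance matrix, S[i,j] = (1/(n-1)) · Σ_k (x_{k,i} - mean_i) · (x_{k,j} - mean_j), divisor n-1 = 5:
  S[X,X] = ((0.1667)·(0.1667) + (1.1667)·(1.1667) + (-1.8333)·(-1.8333) + (2.1667)·(2.1667) + (2.1667)·(2.1667) + (-3.8333)·(-3.8333)) / 5 = 28.8333/5 = 5.7667
  S[X,Y] = ((0.1667)·(4.5) + (1.1667)·(-0.5) + (-1.8333)·(0.5) + (2.1667)·(-3.5) + (2.1667)·(0.5) + (-3.8333)·(-1.5)) / 5 = -1.5/5 = -0.3
  S[Y,Y] = ((4.5)·(4.5) + (-0.5)·(-0.5) + (0.5)·(0.5) + (-3.5)·(-3.5) + (0.5)·(0.5) + (-1.5)·(-1.5)) / 5 = 35.5/5 = 7.1
  S = [[5.7667, -0.3],
 [-0.3, 7.1]].

Step 3 — invert S. det(S) = 5.7667·7.1 - (-0.3)² = 40.8533.
  S^{-1} = (1/det) · [[d, -b], [-b, a]] = [[0.1738, 0.0073],
 [0.0073, 0.1412]].

Step 4 — quadratic form (x̄ - mu_0)^T · S^{-1} · (x̄ - mu_0):
  S^{-1} · (x̄ - mu_0) = (-0.0547, -0.4953),
  (x̄ - mu_0)^T · [...] = (-0.1667)·(-0.0547) + (-3.5)·(-0.4953) = 1.7425.

Step 5 — scale by n: T² = 6 · 1.7425 = 10.4553.

T² ≈ 10.4553


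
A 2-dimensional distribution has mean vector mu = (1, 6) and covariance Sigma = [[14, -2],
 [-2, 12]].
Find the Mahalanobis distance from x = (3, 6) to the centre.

Step 1 — centre the observation: (x - mu) = (2, 0).

Step 2 — invert Sigma. det(Sigma) = 14·12 - (-2)² = 164.
  Sigma^{-1} = (1/det) · [[d, -b], [-b, a]] = [[0.0732, 0.0122],
 [0.0122, 0.0854]].

Step 3 — form the quadratic (x - mu)^T · Sigma^{-1} · (x - mu):
  Sigma^{-1} · (x - mu) = (0.1463, 0.0244).
  (x - mu)^T · [Sigma^{-1} · (x - mu)] = (2)·(0.1463) + (0)·(0.0244) = 0.2927.

Step 4 — take square root: d = √(0.2927) ≈ 0.541.

d(x, mu) = √(0.2927) ≈ 0.541


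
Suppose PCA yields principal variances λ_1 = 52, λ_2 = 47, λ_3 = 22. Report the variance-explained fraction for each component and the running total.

Step 1 — total variance = trace(Sigma) = Σ λ_i = 52 + 47 + 22 = 121.

Step 2 — fraction explained by component i = λ_i / Σ λ:
  PC1: 52/121 = 0.4298
  PC2: 47/121 = 0.3884
  PC3: 22/121 = 0.1818

Step 3 — cumulative fraction after k components = (λ_1 + ... + λ_k) / Σ λ:
  k = 1: 52/121 = 0.4298
  k = 2: (52 + 47)/121 = 99/121 = 0.8182
  k = 3: (52 + 47 + 22)/121 = 121/121 = 1

Summary (fraction, with percent):

explained: PC1 0.4298 (42.98%), PC2 0.3884 (38.84%), PC3 0.1818 (18.18%);  cumulative: 0.4298, 0.8182, 1


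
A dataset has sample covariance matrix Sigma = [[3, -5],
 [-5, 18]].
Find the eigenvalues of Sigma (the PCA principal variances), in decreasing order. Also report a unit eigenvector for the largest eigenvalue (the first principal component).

Step 1 — characteristic polynomial of 2×2 Sigma:
  det(Sigma - λI) = λ² - trace · λ + det = 0.
  trace = 3 + 18 = 21, det = 3·18 - (-5)² = 29.
Step 2 — discriminant:
  Δ = trace² - 4·det = 441 - 116 = 325.
Step 3 — eigenvalues:
  λ = (trace ± √Δ)/2 = (21 ± 18.0278)/2,
  λ_1 = 19.5139,  λ_2 = 1.4861.

Step 4 — unit eigenvector for λ_1: solve (Sigma - λ_1 I)v = 0. First row:
  (3 - 19.5139)·v_x + (-5)·v_y = 0, i.e. (-16.5139)·v_x + (-5)·v_y = 0,
  so v ∝ (b, λ_1 - a) = (-5, 16.5139); multiply by -1 so the first entry is positive: u = (5, -16.5139).
  ||u|| = √((5)² + (-16.5139)²) = √(297.7082) ≈ 17.2542,
  v_1 = u/||u|| ≈ (0.2898, -0.9571) (||v_1|| = 1).

λ_1 = 19.5139,  λ_2 = 1.4861;  v_1 ≈ (0.2898, -0.9571)


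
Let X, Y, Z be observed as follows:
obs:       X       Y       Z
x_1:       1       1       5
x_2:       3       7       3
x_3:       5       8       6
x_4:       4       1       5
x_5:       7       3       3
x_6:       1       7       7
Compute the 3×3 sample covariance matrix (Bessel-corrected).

Step 1 — column means:
  mean(X) = (1 + 3 + 5 + 4 + 7 + 1) / 6 = 21/6 = 3.5
  mean(Y) = (1 + 7 + 8 + 1 + 3 + 7) / 6 = 27/6 = 4.5
  mean(Z) = (5 + 3 + 6 + 5 + 3 + 7) / 6 = 29/6 = 4.8333

Step 2 — sample covariance S[i,j] = (1/(n-1)) · Σ_k (x_{k,i} - mean_i) · (x_{k,j} - mean_j), with n-1 = 5.
  S[X,X] = ((-2.5)·(-2.5) + (-0.5)·(-0.5) + (1.5)·(1.5) + (0.5)·(0.5) + (3.5)·(3.5) + (-2.5)·(-2.5)) / 5 = 27.5/5 = 5.5
  S[X,Y] = ((-2.5)·(-3.5) + (-0.5)·(2.5) + (1.5)·(3.5) + (0.5)·(-3.5) + (3.5)·(-1.5) + (-2.5)·(2.5)) / 5 = -0.5/5 = -0.1
  S[X,Z] = ((-2.5)·(0.1667) + (-0.5)·(-1.8333) + (1.5)·(1.1667) + (0.5)·(0.1667) + (3.5)·(-1.8333) + (-2.5)·(2.1667)) / 5 = -9.5/5 = -1.9
  S[Y,Y] = ((-3.5)·(-3.5) + (2.5)·(2.5) + (3.5)·(3.5) + (-3.5)·(-3.5) + (-1.5)·(-1.5) + (2.5)·(2.5)) / 5 = 51.5/5 = 10.3
  S[Y,Z] = ((-3.5)·(0.1667) + (2.5)·(-1.8333) + (3.5)·(1.1667) + (-3.5)·(0.1667) + (-1.5)·(-1.8333) + (2.5)·(2.1667)) / 5 = 6.5/5 = 1.3
  S[Z,Z] = ((0.1667)·(0.1667) + (-1.8333)·(-1.8333) + (1.1667)·(1.1667) + (0.1667)·(0.1667) + (-1.8333)·(-1.8333) + (2.1667)·(2.1667)) / 5 = 12.8333/5 = 2.5667

S is symmetric (S[j,i] = S[i,j]). Assembling:

S = [[5.5, -0.1, -1.9],
 [-0.1, 10.3, 1.3],
 [-1.9, 1.3, 2.5667]]


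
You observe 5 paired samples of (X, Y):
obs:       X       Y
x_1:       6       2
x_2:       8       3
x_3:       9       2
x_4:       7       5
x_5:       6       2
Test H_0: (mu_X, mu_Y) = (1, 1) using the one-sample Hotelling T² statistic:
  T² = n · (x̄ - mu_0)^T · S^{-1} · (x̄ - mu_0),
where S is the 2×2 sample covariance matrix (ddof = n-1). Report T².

Step 1 — sample mean vector:
  mean(X) = (6 + 8 + 9 + 7 + 6) / 5 = 36/5 = 7.2
  mean(Y) = (2 + 3 + 2 + 5 + 2) / 5 = 14/5 = 2.8
  x̄ = (7.2, 2.8),  deviation x̄ - mu_0 = (7.2, 2.8) - (1, 1) = (6.2, 1.8).

Step 2 — sample covariance matrix, S[i,j] = (1/(n-1)) · Σ_k (x_{k,i} - mean_i) · (x_{k,j} - mean_j), divisor n-1 = 4:
  S[X,X] = ((-1.2)·(-1.2) + (0.8)·(0.8) + (1.8)·(1.8) + (-0.2)·(-0.2) + (-1.2)·(-1.2)) / 4 = 6.8/4 = 1.7
  S[X,Y] = ((-1.2)·(-0.8) + (0.8)·(0.2) + (1.8)·(-0.8) + (-0.2)·(2.2) + (-1.2)·(-0.8)) / 4 = 0.2/4 = 0.05
  S[Y,Y] = ((-0.8)·(-0.8) + (0.2)·(0.2) + (-0.8)·(-0.8) + (2.2)·(2.2) + (-0.8)·(-0.8)) / 4 = 6.8/4 = 1.7
  S = [[1.7, 0.05],
 [0.05, 1.7]].

Step 3 — invert S. det(S) = 1.7·1.7 - (0.05)² = 2.8875.
  S^{-1} = (1/det) · [[d, -b], [-b, a]] = [[0.5887, -0.0173],
 [-0.0173, 0.5887]].

Step 4 — quadratic form (x̄ - mu_0)^T · S^{-1} · (x̄ - mu_0):
  S^{-1} · (x̄ - mu_0) = (3.619, 0.9524),
  (x̄ - mu_0)^T · [...] = (6.2)·(3.619) + (1.8)·(0.9524) = 24.1524.

Step 5 — scale by n: T² = 5 · 24.1524 = 120.7619.

T² ≈ 120.7619


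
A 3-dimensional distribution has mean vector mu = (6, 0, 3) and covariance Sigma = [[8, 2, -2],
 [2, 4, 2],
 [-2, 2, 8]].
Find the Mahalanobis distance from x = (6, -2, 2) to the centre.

Step 1 — centre the observation: (x - mu) = (0, -2, -1).

Step 2 — invert Sigma (cofactor / det for 3×3, or solve directly):
  Sigma^{-1} = [[0.175, -0.125, 0.075],
 [-0.125, 0.375, -0.125],
 [0.075, -0.125, 0.175]].

Step 3 — form the quadratic (x - mu)^T · Sigma^{-1} · (x - mu):
  Sigma^{-1} · (x - mu) = (0.175, -0.625, 0.075).
  (x - mu)^T · [Sigma^{-1} · (x - mu)] = (0)·(0.175) + (-2)·(-0.625) + (-1)·(0.075) = 1.175.

Step 4 — take square root: d = √(1.175) ≈ 1.084.

d(x, mu) = √(1.175) ≈ 1.084


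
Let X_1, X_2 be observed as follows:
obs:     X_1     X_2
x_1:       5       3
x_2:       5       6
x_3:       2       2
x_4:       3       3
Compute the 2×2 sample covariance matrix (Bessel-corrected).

Step 1 — column means:
  mean(X_1) = (5 + 5 + 2 + 3) / 4 = 15/4 = 3.75
  mean(X_2) = (3 + 6 + 2 + 3) / 4 = 14/4 = 3.5

Step 2 — sample covariance S[i,j] = (1/(n-1)) · Σ_k (x_{k,i} - mean_i) · (x_{k,j} - mean_j), with n-1 = 3.
  S[X_1,X_1] = ((1.25)·(1.25) + (1.25)·(1.25) + (-1.75)·(-1.75) + (-0.75)·(-0.75)) / 3 = 6.75/3 = 2.25
  S[X_1,X_2] = ((1.25)·(-0.5) + (1.25)·(2.5) + (-1.75)·(-1.5) + (-0.75)·(-0.5)) / 3 = 5.5/3 = 1.8333
  S[X_2,X_2] = ((-0.5)·(-0.5) + (2.5)·(2.5) + (-1.5)·(-1.5) + (-0.5)·(-0.5)) / 3 = 9/3 = 3

S is symmetric (S[j,i] = S[i,j]). Assembling:

S = [[2.25, 1.8333],
 [1.8333, 3]]


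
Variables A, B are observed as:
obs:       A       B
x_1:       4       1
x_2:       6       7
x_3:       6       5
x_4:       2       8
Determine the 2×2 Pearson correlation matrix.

Step 1 — column means:
  mean(A) = (4 + 6 + 6 + 2) / 4 = 18/4 = 4.5
  mean(B) = (1 + 7 + 5 + 8) / 4 = 21/4 = 5.25

Step 2 — sample variances and covariances s[i,j] = (1/(n-1)) · Σ_k (x_{k,i} - mean_i) · (x_{k,j} - mean_j), with n-1 = 3:
  s[A,A] = ((-0.5)·(-0.5) + (1.5)·(1.5) + (1.5)·(1.5) + (-2.5)·(-2.5)) / 3 = 11/3 = 3.6667
  s[A,B] = ((-0.5)·(-4.25) + (1.5)·(1.75) + (1.5)·(-0.25) + (-2.5)·(2.75)) / 3 = -2.5/3 = -0.8333
  s[B,B] = ((-4.25)·(-4.25) + (1.75)·(1.75) + (-0.25)·(-0.25) + (2.75)·(2.75)) / 3 = 28.75/3 = 9.5833
  Sample standard deviations s_i = √(s[i,i]):
  s(A) = √(3.6667) = 1.9149
  s(B) = √(9.5833) = 3.0957

Step 3 — r_{ij} = s_{ij} / (s_i · s_j):
  r[A,A] = 1 (diagonal).
  r[A,B] = -0.8333 / (1.9149 · 3.0957) = -0.8333 / 5.9278 = -0.1406
  r[B,B] = 1 (diagonal).

R is symmetric with unit diagonal. Assembling:

R = [[1, -0.1406],
 [-0.1406, 1]]


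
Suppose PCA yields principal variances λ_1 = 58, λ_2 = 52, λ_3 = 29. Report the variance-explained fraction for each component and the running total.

Step 1 — total variance = trace(Sigma) = Σ λ_i = 58 + 52 + 29 = 139.

Step 2 — fraction explained by component i = λ_i / Σ λ:
  PC1: 58/139 = 0.4173
  PC2: 52/139 = 0.3741
  PC3: 29/139 = 0.2086

Step 3 — cumulative fraction after k components = (λ_1 + ... + λ_k) / Σ λ:
  k = 1: 58/139 = 0.4173
  k = 2: (58 + 52)/139 = 110/139 = 0.7914
  k = 3: (58 + 52 + 29)/139 = 139/139 = 1

Summary (fraction, with percent):

explained: PC1 0.4173 (41.73%), PC2 0.3741 (37.41%), PC3 0.2086 (20.86%);  cumulative: 0.4173, 0.7914, 1


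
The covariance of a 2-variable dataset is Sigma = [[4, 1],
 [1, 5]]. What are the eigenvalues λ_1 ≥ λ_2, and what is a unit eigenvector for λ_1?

Step 1 — characteristic polynomial of 2×2 Sigma:
  det(Sigma - λI) = λ² - trace · λ + det = 0.
  trace = 4 + 5 = 9, det = 4·5 - (1)² = 19.
Step 2 — discriminant:
  Δ = trace² - 4·det = 81 - 76 = 5.
Step 3 — eigenvalues:
  λ = (trace ± √Δ)/2 = (9 ± 2.2361)/2,
  λ_1 = 5.618,  λ_2 = 3.382.

Step 4 — unit eigenvector for λ_1: solve (Sigma - λ_1 I)v = 0. First row:
  (4 - 5.618)·v_x + (1)·v_y = 0, i.e. (-1.618)·v_x + (1)·v_y = 0,
  so v ∝ (b, λ_1 - a) = (1, 1.618) = u.
  ||u|| = √((1)² + (1.618)²) = √(3.618) ≈ 1.9021,
  v_1 = u/||u|| ≈ (0.5257, 0.8507) (||v_1|| = 1).

λ_1 = 5.618,  λ_2 = 3.382;  v_1 ≈ (0.5257, 0.8507)


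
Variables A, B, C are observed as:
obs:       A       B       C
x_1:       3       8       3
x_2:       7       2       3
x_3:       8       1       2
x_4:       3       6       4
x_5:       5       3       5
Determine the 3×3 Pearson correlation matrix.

Step 1 — column means:
  mean(A) = (3 + 7 + 8 + 3 + 5) / 5 = 26/5 = 5.2
  mean(B) = (8 + 2 + 1 + 6 + 3) / 5 = 20/5 = 4
  mean(C) = (3 + 3 + 2 + 4 + 5) / 5 = 17/5 = 3.4

Step 2 — sample variances and covariances s[i,j] = (1/(n-1)) · Σ_k (x_{k,i} - mean_i) · (x_{k,j} - mean_j), with n-1 = 4:
  s[A,A] = ((-2.2)·(-2.2) + (1.8)·(1.8) + (2.8)·(2.8) + (-2.2)·(-2.2) + (-0.2)·(-0.2)) / 4 = 20.8/4 = 5.2
  s[A,B] = ((-2.2)·(4) + (1.8)·(-2) + (2.8)·(-3) + (-2.2)·(2) + (-0.2)·(-1)) / 4 = -25/4 = -6.25
  s[A,C] = ((-2.2)·(-0.4) + (1.8)·(-0.4) + (2.8)·(-1.4) + (-2.2)·(0.6) + (-0.2)·(1.6)) / 4 = -5.4/4 = -1.35
  s[B,B] = ((4)·(4) + (-2)·(-2) + (-3)·(-3) + (2)·(2) + (-1)·(-1)) / 4 = 34/4 = 8.5
  s[B,C] = ((4)·(-0.4) + (-2)·(-0.4) + (-3)·(-1.4) + (2)·(0.6) + (-1)·(1.6)) / 4 = 3/4 = 0.75
  s[C,C] = ((-0.4)·(-0.4) + (-0.4)·(-0.4) + (-1.4)·(-1.4) + (0.6)·(0.6) + (1.6)·(1.6)) / 4 = 5.2/4 = 1.3
  Sample standard deviations s_i = √(s[i,i]):
  s(A) = √(5.2) = 2.2804
  s(B) = √(8.5) = 2.9155
  s(C) = √(1.3) = 1.1402

Step 3 — r_{ij} = s_{ij} / (s_i · s_j):
  r[A,A] = 1 (diagonal).
  r[A,B] = -6.25 / (2.2804 · 2.9155) = -6.25 / 6.6483 = -0.9401
  r[A,C] = -1.35 / (2.2804 · 1.1402) = -1.35 / 2.6 = -0.5192
  r[B,B] = 1 (diagonal).
  r[B,C] = 0.75 / (2.9155 · 1.1402) = 0.75 / 3.3242 = 0.2256
  r[C,C] = 1 (diagonal).

R is symmetric with unit diagonal. Assembling:

R = [[1, -0.9401, -0.5192],
 [-0.9401, 1, 0.2256],
 [-0.5192, 0.2256, 1]]


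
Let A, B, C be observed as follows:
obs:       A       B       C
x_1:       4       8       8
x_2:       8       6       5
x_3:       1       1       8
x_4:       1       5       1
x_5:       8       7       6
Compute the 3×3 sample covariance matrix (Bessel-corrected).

Step 1 — column means:
  mean(A) = (4 + 8 + 1 + 1 + 8) / 5 = 22/5 = 4.4
  mean(B) = (8 + 6 + 1 + 5 + 7) / 5 = 27/5 = 5.4
  mean(C) = (8 + 5 + 8 + 1 + 6) / 5 = 28/5 = 5.6

Step 2 — sample covariance S[i,j] = (1/(n-1)) · Σ_k (x_{k,i} - mean_i) · (x_{k,j} - mean_j), with n-1 = 4.
  S[A,A] = ((-0.4)·(-0.4) + (3.6)·(3.6) + (-3.4)·(-3.4) + (-3.4)·(-3.4) + (3.6)·(3.6)) / 4 = 49.2/4 = 12.3
  S[A,B] = ((-0.4)·(2.6) + (3.6)·(0.6) + (-3.4)·(-4.4) + (-3.4)·(-0.4) + (3.6)·(1.6)) / 4 = 23.2/4 = 5.8
  S[A,C] = ((-0.4)·(2.4) + (3.6)·(-0.6) + (-3.4)·(2.4) + (-3.4)·(-4.6) + (3.6)·(0.4)) / 4 = 5.8/4 = 1.45
  S[B,B] = ((2.6)·(2.6) + (0.6)·(0.6) + (-4.4)·(-4.4) + (-0.4)·(-0.4) + (1.6)·(1.6)) / 4 = 29.2/4 = 7.3
  S[B,C] = ((2.6)·(2.4) + (0.6)·(-0.6) + (-4.4)·(2.4) + (-0.4)·(-4.6) + (1.6)·(0.4)) / 4 = -2.2/4 = -0.55
  S[C,C] = ((2.4)·(2.4) + (-0.6)·(-0.6) + (2.4)·(2.4) + (-4.6)·(-4.6) + (0.4)·(0.4)) / 4 = 33.2/4 = 8.3

S is symmetric (S[j,i] = S[i,j]). Assembling:

S = [[12.3, 5.8, 1.45],
 [5.8, 7.3, -0.55],
 [1.45, -0.55, 8.3]]


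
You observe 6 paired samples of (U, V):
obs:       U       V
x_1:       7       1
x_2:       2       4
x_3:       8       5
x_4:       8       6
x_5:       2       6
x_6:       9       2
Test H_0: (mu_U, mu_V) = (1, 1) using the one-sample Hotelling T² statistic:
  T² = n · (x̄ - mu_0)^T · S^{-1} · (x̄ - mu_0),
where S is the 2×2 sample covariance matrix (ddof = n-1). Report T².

Step 1 — sample mean vector:
  mean(U) = (7 + 2 + 8 + 8 + 2 + 9) / 6 = 36/6 = 6
  mean(V) = (1 + 4 + 5 + 6 + 6 + 2) / 6 = 24/6 = 4
  x̄ = (6, 4),  deviation x̄ - mu_0 = (6, 4) - (1, 1) = (5, 3).

Step 2 — sample covariance matrix, S[i,j] = (1/(n-1)) · Σ_k (x_{k,i} - mean_i) · (x_{k,j} - mean_j), divisor n-1 = 5:
  S[U,U] = ((1)·(1) + (-4)·(-4) + (2)·(2) + (2)·(2) + (-4)·(-4) + (3)·(3)) / 5 = 50/5 = 10
  S[U,V] = ((1)·(-3) + (-4)·(0) + (2)·(1) + (2)·(2) + (-4)·(2) + (3)·(-2)) / 5 = -11/5 = -2.2
  S[V,V] = ((-3)·(-3) + (0)·(0) + (1)·(1) + (2)·(2) + (2)·(2) + (-2)·(-2)) / 5 = 22/5 = 4.4
  S = [[10, -2.2],
 [-2.2, 4.4]].

Step 3 — invert S. det(S) = 10·4.4 - (-2.2)² = 39.16.
  S^{-1} = (1/det) · [[d, -b], [-b, a]] = [[0.1124, 0.0562],
 [0.0562, 0.2554]].

Step 4 — quadratic form (x̄ - mu_0)^T · S^{-1} · (x̄ - mu_0):
  S^{-1} · (x̄ - mu_0) = (0.7303, 1.047),
  (x̄ - mu_0)^T · [...] = (5)·(0.7303) + (3)·(1.047) = 6.7926.

Step 5 — scale by n: T² = 6 · 6.7926 = 40.7559.

T² ≈ 40.7559


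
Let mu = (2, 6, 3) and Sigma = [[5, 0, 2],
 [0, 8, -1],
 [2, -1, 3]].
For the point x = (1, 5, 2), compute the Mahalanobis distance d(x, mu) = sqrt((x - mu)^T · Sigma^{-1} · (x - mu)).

Step 1 — centre the observation: (x - mu) = (-1, -1, -1).

Step 2 — invert Sigma (cofactor / det for 3×3, or solve directly):
  Sigma^{-1} = [[0.2771, -0.0241, -0.1928],
 [-0.0241, 0.1325, 0.0602],
 [-0.1928, 0.0602, 0.4819]].

Step 3 — form the quadratic (x - mu)^T · Sigma^{-1} · (x - mu):
  Sigma^{-1} · (x - mu) = (-0.0602, -0.1687, -0.3494).
  (x - mu)^T · [Sigma^{-1} · (x - mu)] = (-1)·(-0.0602) + (-1)·(-0.1687) + (-1)·(-0.3494) = 0.5783.

Step 4 — take square root: d = √(0.5783) ≈ 0.7605.

d(x, mu) = √(0.5783) ≈ 0.7605


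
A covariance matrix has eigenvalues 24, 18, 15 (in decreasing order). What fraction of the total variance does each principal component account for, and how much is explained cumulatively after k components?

Step 1 — total variance = trace(Sigma) = Σ λ_i = 24 + 18 + 15 = 57.

Step 2 — fraction explained by component i = λ_i / Σ λ:
  PC1: 24/57 = 0.4211
  PC2: 18/57 = 0.3158
  PC3: 15/57 = 0.2632

Step 3 — cumulative fraction after k components = (λ_1 + ... + λ_k) / Σ λ:
  k = 1: 24/57 = 0.4211
  k = 2: (24 + 18)/57 = 42/57 = 0.7368
  k = 3: (24 + 18 + 15)/57 = 57/57 = 1

Summary (fraction, with percent):

explained: PC1 0.4211 (42.11%), PC2 0.3158 (31.58%), PC3 0.2632 (26.32%);  cumulative: 0.4211, 0.7368, 1


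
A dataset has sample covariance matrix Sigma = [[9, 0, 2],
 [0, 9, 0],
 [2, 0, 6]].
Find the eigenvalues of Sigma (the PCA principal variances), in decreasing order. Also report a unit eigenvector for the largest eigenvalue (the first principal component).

Step 1 — characteristic polynomial p(λ) = det(λI - Sigma) = λ³ - tr·λ² + c_1·λ - det, where tr = trace, c_1 = sum of the principal 2×2 minors, det = det(Sigma):
  tr = 9 + 9 + 6 = 24,
  c_1 = (9·9 - (0)²) + (9·6 - (2)²) + (9·6 - (0)²) = 81 + 50 + 54 = 185,
  det = 9·(9·6 - (0)²) - (0)·((0)·6 - (0)·(2)) + (2)·((0)·(0) - 9·(2)) = 9·(54) - (0)·(0) + (2)·(-18) = 450.
  So p(λ) = λ³ - 24λ² + 185λ - 450.
Step 2 — look for an integer root (rational root theorem: any rational root is an integer divisor of 450). Testing λ = 5:
  p(5) = 125 - 600 + 925 - 450 = 0  ✓
  Dividing out (λ - 5): p(λ) = (λ - 5)(λ² - 19λ + 90).
Step 3 — remaining eigenvalues from the quadratic λ² - 19λ + 90 = 0:
  Δ = 19² - 4·90 = 361 - 360 = 1,  λ = (19 ± √1)/2 = (19 ± 1)/2 = 10 or 9.
  Sorted: λ_1 = 10,  λ_2 = 9,  λ_3 = 5  (check: sum = 24 = tr ✓).

Step 4 — unit eigenvector for λ_1 = 10: v spans the null space of (Sigma - λ_1 I), whose rows are
  r_1 = (-1, 0, 2),  r_2 = (0, -1, 0),  r_3 = (2, 0, -4).
  v is orthogonal to every row, so take v ∝ r_1 × r_2 = ((0)·(0) - (2)·(-1), (2)·(0) - (-1)·(0), (-1)·(-1) - (0)·(0)) = (2, 0, 1).
  Let u = (2, 0, 1).
  ||u|| = √((2)² + (0)² + (1)²) = √(5) ≈ 2.2361,  v_1 = u/||u|| ≈ (0.8944, 0, 0.4472) (||v_1|| = 1).

λ_1 = 10,  λ_2 = 9,  λ_3 = 5;  v_1 ≈ (0.8944, 0, 0.4472)


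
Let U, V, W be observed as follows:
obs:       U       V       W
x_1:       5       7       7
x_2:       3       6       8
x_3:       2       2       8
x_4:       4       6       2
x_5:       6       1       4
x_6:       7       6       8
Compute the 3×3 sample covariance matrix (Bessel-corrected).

Step 1 — column means:
  mean(U) = (5 + 3 + 2 + 4 + 6 + 7) / 6 = 27/6 = 4.5
  mean(V) = (7 + 6 + 2 + 6 + 1 + 6) / 6 = 28/6 = 4.6667
  mean(W) = (7 + 8 + 8 + 2 + 4 + 8) / 6 = 37/6 = 6.1667

Step 2 — sample covariance S[i,j] = (1/(n-1)) · Σ_k (x_{k,i} - mean_i) · (x_{k,j} - mean_j), with n-1 = 5.
  S[U,U] = ((0.5)·(0.5) + (-1.5)·(-1.5) + (-2.5)·(-2.5) + (-0.5)·(-0.5) + (1.5)·(1.5) + (2.5)·(2.5)) / 5 = 17.5/5 = 3.5
  S[U,V] = ((0.5)·(2.3333) + (-1.5)·(1.3333) + (-2.5)·(-2.6667) + (-0.5)·(1.3333) + (1.5)·(-3.6667) + (2.5)·(1.3333)) / 5 = 3/5 = 0.6
  S[U,W] = ((0.5)·(0.8333) + (-1.5)·(1.8333) + (-2.5)·(1.8333) + (-0.5)·(-4.1667) + (1.5)·(-2.1667) + (2.5)·(1.8333)) / 5 = -3.5/5 = -0.7
  S[V,V] = ((2.3333)·(2.3333) + (1.3333)·(1.3333) + (-2.6667)·(-2.6667) + (1.3333)·(1.3333) + (-3.6667)·(-3.6667) + (1.3333)·(1.3333)) / 5 = 31.3333/5 = 6.2667
  S[V,W] = ((2.3333)·(0.8333) + (1.3333)·(1.8333) + (-2.6667)·(1.8333) + (1.3333)·(-4.1667) + (-3.6667)·(-2.1667) + (1.3333)·(1.8333)) / 5 = 4.3333/5 = 0.8667
  S[W,W] = ((0.8333)·(0.8333) + (1.8333)·(1.8333) + (1.8333)·(1.8333) + (-4.1667)·(-4.1667) + (-2.1667)·(-2.1667) + (1.8333)·(1.8333)) / 5 = 32.8333/5 = 6.5667

S is symmetric (S[j,i] = S[i,j]). Assembling:

S = [[3.5, 0.6, -0.7],
 [0.6, 6.2667, 0.8667],
 [-0.7, 0.8667, 6.5667]]


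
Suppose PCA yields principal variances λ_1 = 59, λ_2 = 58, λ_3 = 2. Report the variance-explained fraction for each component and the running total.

Step 1 — total variance = trace(Sigma) = Σ λ_i = 59 + 58 + 2 = 119.

Step 2 — fraction explained by component i = λ_i / Σ λ:
  PC1: 59/119 = 0.4958
  PC2: 58/119 = 0.4874
  PC3: 2/119 = 0.0168

Step 3 — cumulative fraction after k components = (λ_1 + ... + λ_k) / Σ λ:
  k = 1: 59/119 = 0.4958
  k = 2: (59 + 58)/119 = 117/119 = 0.9832
  k = 3: (59 + 58 + 2)/119 = 119/119 = 1

Summary (fraction, with percent):

explained: PC1 0.4958 (49.58%), PC2 0.4874 (48.74%), PC3 0.0168 (1.68%);  cumulative: 0.4958, 0.9832, 1


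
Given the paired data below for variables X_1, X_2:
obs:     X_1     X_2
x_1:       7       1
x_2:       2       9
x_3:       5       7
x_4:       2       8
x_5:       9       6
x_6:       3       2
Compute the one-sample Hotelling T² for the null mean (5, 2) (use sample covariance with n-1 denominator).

Step 1 — sample mean vector:
  mean(X_1) = (7 + 2 + 5 + 2 + 9 + 3) / 6 = 28/6 = 4.6667
  mean(X_2) = (1 + 9 + 7 + 8 + 6 + 2) / 6 = 33/6 = 5.5
  x̄ = (4.6667, 5.5),  deviation x̄ - mu_0 = (4.6667, 5.5) - (5, 2) = (-0.3333, 3.5).

Step 2 — sample covariance matrix, S[i,j] = (1/(n-1)) · Σ_k (x_{k,i} - mean_i) · (x_{k,j} - mean_j), divisor n-1 = 5:
  S[X_1,X_1] = ((2.3333)·(2.3333) + (-2.6667)·(-2.6667) + (0.3333)·(0.3333) + (-2.6667)·(-2.6667) + (4.3333)·(4.3333) + (-1.6667)·(-1.6667)) / 5 = 41.3333/5 = 8.2667
  S[X_1,X_2] = ((2.3333)·(-4.5) + (-2.6667)·(3.5) + (0.3333)·(1.5) + (-2.6667)·(2.5) + (4.3333)·(0.5) + (-1.6667)·(-3.5)) / 5 = -18/5 = -3.6
  S[X_2,X_2] = ((-4.5)·(-4.5) + (3.5)·(3.5) + (1.5)·(1.5) + (2.5)·(2.5) + (0.5)·(0.5) + (-3.5)·(-3.5)) / 5 = 53.5/5 = 10.7
  S = [[8.2667, -3.6],
 [-3.6, 10.7]].

Step 3 — invert S. det(S) = 8.2667·10.7 - (-3.6)² = 75.4933.
  S^{-1} = (1/det) · [[d, -b], [-b, a]] = [[0.1417, 0.0477],
 [0.0477, 0.1095]].

Step 4 — quadratic form (x̄ - mu_0)^T · S^{-1} · (x̄ - mu_0):
  S^{-1} · (x̄ - mu_0) = (0.1197, 0.3674),
  (x̄ - mu_0)^T · [...] = (-0.3333)·(0.1197) + (3.5)·(0.3674) = 1.2459.

Step 5 — scale by n: T² = 6 · 1.2459 = 7.4753.

T² ≈ 7.4753


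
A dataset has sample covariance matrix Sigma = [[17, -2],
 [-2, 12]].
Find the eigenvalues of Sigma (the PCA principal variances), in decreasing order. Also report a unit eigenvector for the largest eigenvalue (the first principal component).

Step 1 — characteristic polynomial of 2×2 Sigma:
  det(Sigma - λI) = λ² - trace · λ + det = 0.
  trace = 17 + 12 = 29, det = 17·12 - (-2)² = 200.
Step 2 — discriminant:
  Δ = trace² - 4·det = 841 - 800 = 41.
Step 3 — eigenvalues:
  λ = (trace ± √Δ)/2 = (29 ± 6.4031)/2,
  λ_1 = 17.7016,  λ_2 = 11.2984.

Step 4 — unit eigenvector for λ_1: solve (Sigma - λ_1 I)v = 0. First row:
  (17 - 17.7016)·v_x + (-2)·v_y = 0, i.e. (-0.7016)·v_x + (-2)·v_y = 0,
  so v ∝ (b, λ_1 - a) = (-2, 0.7016); multiply by -1 so the first entry is positive: u = (2, -0.7016).
  ||u|| = √((2)² + (-0.7016)²) = √(4.4922) ≈ 2.1195,
  v_1 = u/||u|| ≈ (0.9436, -0.331) (||v_1|| = 1).

λ_1 = 17.7016,  λ_2 = 11.2984;  v_1 ≈ (0.9436, -0.331)


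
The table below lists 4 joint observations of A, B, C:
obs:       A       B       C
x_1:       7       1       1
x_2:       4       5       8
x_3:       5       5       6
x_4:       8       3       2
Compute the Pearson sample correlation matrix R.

Step 1 — column means:
  mean(A) = (7 + 4 + 5 + 8) / 4 = 24/4 = 6
  mean(B) = (1 + 5 + 5 + 3) / 4 = 14/4 = 3.5
  mean(C) = (1 + 8 + 6 + 2) / 4 = 17/4 = 4.25

Step 2 — sample variances and covariances s[i,j] = (1/(n-1)) · Σ_k (x_{k,i} - mean_i) · (x_{k,j} - mean_j), with n-1 = 3:
  s[A,A] = ((1)·(1) + (-2)·(-2) + (-1)·(-1) + (2)·(2)) / 3 = 10/3 = 3.3333
  s[A,B] = ((1)·(-2.5) + (-2)·(1.5) + (-1)·(1.5) + (2)·(-0.5)) / 3 = -8/3 = -2.6667
  s[A,C] = ((1)·(-3.25) + (-2)·(3.75) + (-1)·(1.75) + (2)·(-2.25)) / 3 = -17/3 = -5.6667
  s[B,B] = ((-2.5)·(-2.5) + (1.5)·(1.5) + (1.5)·(1.5) + (-0.5)·(-0.5)) / 3 = 11/3 = 3.6667
  s[B,C] = ((-2.5)·(-3.25) + (1.5)·(3.75) + (1.5)·(1.75) + (-0.5)·(-2.25)) / 3 = 17.5/3 = 5.8333
  s[C,C] = ((-3.25)·(-3.25) + (3.75)·(3.75) + (1.75)·(1.75) + (-2.25)·(-2.25)) / 3 = 32.75/3 = 10.9167
  Sample standard deviations s_i = √(s[i,i]):
  s(A) = √(3.3333) = 1.8257
  s(B) = √(3.6667) = 1.9149
  s(C) = √(10.9167) = 3.304

Step 3 — r_{ij} = s_{ij} / (s_i · s_j):
  r[A,A] = 1 (diagonal).
  r[A,B] = -2.6667 / (1.8257 · 1.9149) = -2.6667 / 3.496 = -0.7628
  r[A,C] = -5.6667 / (1.8257 · 3.304) = -5.6667 / 6.0323 = -0.9394
  r[B,B] = 1 (diagonal).
  r[B,C] = 5.8333 / (1.9149 · 3.304) = 5.8333 / 6.3268 = 0.922
  r[C,C] = 1 (diagonal).

R is symmetric with unit diagonal. Assembling:

R = [[1, -0.7628, -0.9394],
 [-0.7628, 1, 0.922],
 [-0.9394, 0.922, 1]]


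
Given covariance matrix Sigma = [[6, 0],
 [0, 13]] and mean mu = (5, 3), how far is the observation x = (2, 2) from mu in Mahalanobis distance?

Step 1 — centre the observation: (x - mu) = (-3, -1).

Step 2 — invert Sigma. det(Sigma) = 6·13 - (0)² = 78.
  Sigma^{-1} = (1/det) · [[d, -b], [-b, a]] = [[0.1667, 0],
 [0, 0.0769]].

Step 3 — form the quadratic (x - mu)^T · Sigma^{-1} · (x - mu):
  Sigma^{-1} · (x - mu) = (-0.5, -0.0769).
  (x - mu)^T · [Sigma^{-1} · (x - mu)] = (-3)·(-0.5) + (-1)·(-0.0769) = 1.5769.

Step 4 — take square root: d = √(1.5769) ≈ 1.2558.

d(x, mu) = √(1.5769) ≈ 1.2558


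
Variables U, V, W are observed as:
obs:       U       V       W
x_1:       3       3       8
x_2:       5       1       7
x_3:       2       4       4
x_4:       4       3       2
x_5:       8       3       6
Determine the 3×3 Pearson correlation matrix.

Step 1 — column means:
  mean(U) = (3 + 5 + 2 + 4 + 8) / 5 = 22/5 = 4.4
  mean(V) = (3 + 1 + 4 + 3 + 3) / 5 = 14/5 = 2.8
  mean(W) = (8 + 7 + 4 + 2 + 6) / 5 = 27/5 = 5.4

Step 2 — sample variances and covariances s[i,j] = (1/(n-1)) · Σ_k (x_{k,i} - mean_i) · (x_{k,j} - mean_j), with n-1 = 4:
  s[U,U] = ((-1.4)·(-1.4) + (0.6)·(0.6) + (-2.4)·(-2.4) + (-0.4)·(-0.4) + (3.6)·(3.6)) / 4 = 21.2/4 = 5.3
  s[U,V] = ((-1.4)·(0.2) + (0.6)·(-1.8) + (-2.4)·(1.2) + (-0.4)·(0.2) + (3.6)·(0.2)) / 4 = -3.6/4 = -0.9
  s[U,W] = ((-1.4)·(2.6) + (0.6)·(1.6) + (-2.4)·(-1.4) + (-0.4)·(-3.4) + (3.6)·(0.6)) / 4 = 4.2/4 = 1.05
  s[V,V] = ((0.2)·(0.2) + (-1.8)·(-1.8) + (1.2)·(1.2) + (0.2)·(0.2) + (0.2)·(0.2)) / 4 = 4.8/4 = 1.2
  s[V,W] = ((0.2)·(2.6) + (-1.8)·(1.6) + (1.2)·(-1.4) + (0.2)·(-3.4) + (0.2)·(0.6)) / 4 = -4.6/4 = -1.15
  s[W,W] = ((2.6)·(2.6) + (1.6)·(1.6) + (-1.4)·(-1.4) + (-3.4)·(-3.4) + (0.6)·(0.6)) / 4 = 23.2/4 = 5.8
  Sample standard deviations s_i = √(s[i,i]):
  s(U) = √(5.3) = 2.3022
  s(V) = √(1.2) = 1.0954
  s(W) = √(5.8) = 2.4083

Step 3 — r_{ij} = s_{ij} / (s_i · s_j):
  r[U,U] = 1 (diagonal).
  r[U,V] = -0.9 / (2.3022 · 1.0954) = -0.9 / 2.5219 = -0.3569
  r[U,W] = 1.05 / (2.3022 · 2.4083) = 1.05 / 5.5444 = 0.1894
  r[V,V] = 1 (diagonal).
  r[V,W] = -1.15 / (1.0954 · 2.4083) = -1.15 / 2.6382 = -0.4359
  r[W,W] = 1 (diagonal).

R is symmetric with unit diagonal. Assembling:

R = [[1, -0.3569, 0.1894],
 [-0.3569, 1, -0.4359],
 [0.1894, -0.4359, 1]]


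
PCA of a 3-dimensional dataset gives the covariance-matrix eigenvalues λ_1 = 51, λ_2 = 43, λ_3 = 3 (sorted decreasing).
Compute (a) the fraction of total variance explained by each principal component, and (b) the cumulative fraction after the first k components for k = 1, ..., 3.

Step 1 — total variance = trace(Sigma) = Σ λ_i = 51 + 43 + 3 = 97.

Step 2 — fraction explained by component i = λ_i / Σ λ:
  PC1: 51/97 = 0.5258
  PC2: 43/97 = 0.4433
  PC3: 3/97 = 0.0309

Step 3 — cumulative fraction after k components = (λ_1 + ... + λ_k) / Σ λ:
  k = 1: 51/97 = 0.5258
  k = 2: (51 + 43)/97 = 94/97 = 0.9691
  k = 3: (51 + 43 + 3)/97 = 97/97 = 1

Summary (fraction, with percent):

explained: PC1 0.5258 (52.58%), PC2 0.4433 (44.33%), PC3 0.0309 (3.09%);  cumulative: 0.5258, 0.9691, 1


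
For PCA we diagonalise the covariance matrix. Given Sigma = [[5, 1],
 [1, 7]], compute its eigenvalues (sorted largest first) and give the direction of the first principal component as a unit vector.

Step 1 — characteristic polynomial of 2×2 Sigma:
  det(Sigma - λI) = λ² - trace · λ + det = 0.
  trace = 5 + 7 = 12, det = 5·7 - (1)² = 34.
Step 2 — discriminant:
  Δ = trace² - 4·det = 144 - 136 = 8.
Step 3 — eigenvalues:
  λ = (trace ± √Δ)/2 = (12 ± 2.8284)/2,
  λ_1 = 7.4142,  λ_2 = 4.5858.

Step 4 — unit eigenvector for λ_1: solve (Sigma - λ_1 I)v = 0. First row:
  (5 - 7.4142)·v_x + (1)·v_y = 0, i.e. (-2.4142)·v_x + (1)·v_y = 0,
  so v ∝ (b, λ_1 - a) = (1, 2.4142) = u.
  ||u|| = √((1)² + (2.4142)²) = √(6.8284) ≈ 2.6131,
  v_1 = u/||u|| ≈ (0.3827, 0.9239) (||v_1|| = 1).

λ_1 = 7.4142,  λ_2 = 4.5858;  v_1 ≈ (0.3827, 0.9239)


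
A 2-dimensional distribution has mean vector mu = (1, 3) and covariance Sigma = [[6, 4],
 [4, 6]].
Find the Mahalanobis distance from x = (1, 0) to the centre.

Step 1 — centre the observation: (x - mu) = (0, -3).

Step 2 — invert Sigma. det(Sigma) = 6·6 - (4)² = 20.
  Sigma^{-1} = (1/det) · [[d, -b], [-b, a]] = [[0.3, -0.2],
 [-0.2, 0.3]].

Step 3 — form the quadratic (x - mu)^T · Sigma^{-1} · (x - mu):
  Sigma^{-1} · (x - mu) = (0.6, -0.9).
  (x - mu)^T · [Sigma^{-1} · (x - mu)] = (0)·(0.6) + (-3)·(-0.9) = 2.7.

Step 4 — take square root: d = √(2.7) ≈ 1.6432.

d(x, mu) = √(2.7) ≈ 1.6432


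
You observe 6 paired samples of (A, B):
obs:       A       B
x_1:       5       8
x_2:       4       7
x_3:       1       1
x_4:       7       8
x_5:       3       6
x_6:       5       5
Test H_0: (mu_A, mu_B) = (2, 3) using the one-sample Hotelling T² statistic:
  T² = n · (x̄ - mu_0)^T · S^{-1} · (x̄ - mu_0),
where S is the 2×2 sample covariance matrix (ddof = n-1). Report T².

Step 1 — sample mean vector:
  mean(A) = (5 + 4 + 1 + 7 + 3 + 5) / 6 = 25/6 = 4.1667
  mean(B) = (8 + 7 + 1 + 8 + 6 + 5) / 6 = 35/6 = 5.8333
  x̄ = (4.1667, 5.8333),  deviation x̄ - mu_0 = (4.1667, 5.8333) - (2, 3) = (2.1667, 2.8333).

Step 2 — sample covariance matrix, S[i,j] = (1/(n-1)) · Σ_k (x_{k,i} - mean_i) · (x_{k,j} - mean_j), divisor n-1 = 5:
  S[A,A] = ((0.8333)·(0.8333) + (-0.1667)·(-0.1667) + (-3.1667)·(-3.1667) + (2.8333)·(2.8333) + (-1.1667)·(-1.1667) + (0.8333)·(0.8333)) / 5 = 20.8333/5 = 4.1667
  S[A,B] = ((0.8333)·(2.1667) + (-0.1667)·(1.1667) + (-3.1667)·(-4.8333) + (2.8333)·(2.1667) + (-1.1667)·(0.1667) + (0.8333)·(-0.8333)) / 5 = 22.1667/5 = 4.4333
  S[B,B] = ((2.1667)·(2.1667) + (1.1667)·(1.1667) + (-4.8333)·(-4.8333) + (2.1667)·(2.1667) + (0.1667)·(0.1667) + (-0.8333)·(-0.8333)) / 5 = 34.8333/5 = 6.9667
  S = [[4.1667, 4.4333],
 [4.4333, 6.9667]].

Step 3 — invert S. det(S) = 4.1667·6.9667 - (4.4333)² = 9.3733.
  S^{-1} = (1/det) · [[d, -b], [-b, a]] = [[0.7432, -0.473],
 [-0.473, 0.4445]].

Step 4 — quadratic form (x̄ - mu_0)^T · S^{-1} · (x̄ - mu_0):
  S^{-1} · (x̄ - mu_0) = (0.2703, 0.2347),
  (x̄ - mu_0)^T · [...] = (2.1667)·(0.2703) + (2.8333)·(0.2347) = 1.2506.

Step 5 — scale by n: T² = 6 · 1.2506 = 7.5036.

T² ≈ 7.5036


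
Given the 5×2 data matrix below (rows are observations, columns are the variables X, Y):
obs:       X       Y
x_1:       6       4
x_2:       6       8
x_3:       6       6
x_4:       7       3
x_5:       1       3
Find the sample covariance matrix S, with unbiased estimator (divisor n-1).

Step 1 — column means:
  mean(X) = (6 + 6 + 6 + 7 + 1) / 5 = 26/5 = 5.2
  mean(Y) = (4 + 8 + 6 + 3 + 3) / 5 = 24/5 = 4.8

Step 2 — sample covariance S[i,j] = (1/(n-1)) · Σ_k (x_{k,i} - mean_i) · (x_{k,j} - mean_j), with n-1 = 4.
  S[X,X] = ((0.8)·(0.8) + (0.8)·(0.8) + (0.8)·(0.8) + (1.8)·(1.8) + (-4.2)·(-4.2)) / 4 = 22.8/4 = 5.7
  S[X,Y] = ((0.8)·(-0.8) + (0.8)·(3.2) + (0.8)·(1.2) + (1.8)·(-1.8) + (-4.2)·(-1.8)) / 4 = 7.2/4 = 1.8
  S[Y,Y] = ((-0.8)·(-0.8) + (3.2)·(3.2) + (1.2)·(1.2) + (-1.8)·(-1.8) + (-1.8)·(-1.8)) / 4 = 18.8/4 = 4.7

S is symmetric (S[j,i] = S[i,j]). Assembling:

S = [[5.7, 1.8],
 [1.8, 4.7]]
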